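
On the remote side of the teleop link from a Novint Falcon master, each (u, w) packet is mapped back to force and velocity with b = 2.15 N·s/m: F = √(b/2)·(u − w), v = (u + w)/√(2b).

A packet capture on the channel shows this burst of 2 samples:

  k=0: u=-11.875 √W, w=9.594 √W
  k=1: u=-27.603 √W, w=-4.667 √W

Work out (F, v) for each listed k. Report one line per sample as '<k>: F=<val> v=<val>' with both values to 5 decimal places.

0: F=-22.25953 v=-1.10000
1: F=-23.78055 v=-15.56198

k=0: u−w=-21.46900, u+w=-2.28100; √(b/2)=1.03682, √(2b)=2.07364; F=1.03682×(-21.469)=-22.25953, v=-2.28100/2.07364=-1.10000
k=1: u−w=-22.93600, u+w=-32.27000; √(b/2)=1.03682, √(2b)=2.07364; F=1.03682×(-22.936)=-23.78055, v=-32.27000/2.07364=-15.56198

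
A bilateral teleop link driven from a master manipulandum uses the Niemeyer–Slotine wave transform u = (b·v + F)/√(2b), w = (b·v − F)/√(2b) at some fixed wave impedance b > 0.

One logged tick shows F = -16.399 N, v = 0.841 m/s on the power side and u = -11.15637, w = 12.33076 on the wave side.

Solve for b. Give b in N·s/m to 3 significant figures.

b = 0.975 N·s/m

u + w = 1.1744;  u + w = √(2b)·v, so √(2b) = 1.1744/0.841 = 1.3964.
b = (√(2b))²/2 = 1.9500/2 = 0.9750.
(Check via u − w = 2F/√(2b): u − w = -23.4871, 2F/√(2b) = -23.4872.)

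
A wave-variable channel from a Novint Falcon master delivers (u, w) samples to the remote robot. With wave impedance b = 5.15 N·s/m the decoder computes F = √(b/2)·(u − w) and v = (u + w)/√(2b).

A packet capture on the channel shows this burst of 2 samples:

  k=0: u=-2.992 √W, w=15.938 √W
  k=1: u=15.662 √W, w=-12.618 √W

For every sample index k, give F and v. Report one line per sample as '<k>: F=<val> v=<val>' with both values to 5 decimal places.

0: F=-30.37660 v=4.03382
1: F=45.38037 v=0.94848

k=0: u−w=-18.93000, u+w=12.94600; √(b/2)=1.60468, √(2b)=3.20936; F=1.60468×(-18.93)=-30.37660, v=12.94600/3.20936=4.03382
k=1: u−w=28.28000, u+w=3.04400; √(b/2)=1.60468, √(2b)=3.20936; F=1.60468×28.28=45.38037, v=3.04400/3.20936=0.94848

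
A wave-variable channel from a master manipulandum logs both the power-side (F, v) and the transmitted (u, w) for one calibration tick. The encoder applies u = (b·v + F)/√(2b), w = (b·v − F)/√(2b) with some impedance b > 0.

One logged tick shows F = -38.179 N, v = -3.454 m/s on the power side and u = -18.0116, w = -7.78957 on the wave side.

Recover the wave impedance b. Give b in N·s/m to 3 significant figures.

b = 27.9 N·s/m

u + w = -25.8012;  u + w = √(2b)·v, so √(2b) = -25.8012/(-3.454) = 7.4699.
b = (√(2b))²/2 = 55.8000/2 = 27.9000.
(Check via u − w = 2F/√(2b): u − w = -10.2220, 2F/√(2b) = -10.2220.)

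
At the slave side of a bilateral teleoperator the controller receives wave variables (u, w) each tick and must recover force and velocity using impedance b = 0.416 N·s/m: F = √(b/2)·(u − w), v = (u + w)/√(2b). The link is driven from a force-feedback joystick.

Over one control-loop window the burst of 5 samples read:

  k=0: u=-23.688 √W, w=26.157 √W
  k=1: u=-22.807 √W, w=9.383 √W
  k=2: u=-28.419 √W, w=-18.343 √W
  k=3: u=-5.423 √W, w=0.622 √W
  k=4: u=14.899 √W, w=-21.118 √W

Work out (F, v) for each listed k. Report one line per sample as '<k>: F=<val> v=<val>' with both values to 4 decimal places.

k=0: u−w=-49.8450, u+w=2.4690; √(b/2)=0.4561, √(2b)=0.9121; F=0.4561×(-49.845)=-22.7328, v=2.4690/0.9121=2.7068
k=1: u−w=-32.1900, u+w=-13.4240; √(b/2)=0.4561, √(2b)=0.9121; F=0.4561×(-32.19)=-14.6809, v=-13.4240/0.9121=-14.7170
k=2: u−w=-10.0760, u+w=-46.7620; √(b/2)=0.4561, √(2b)=0.9121; F=0.4561×(-10.076)=-4.5954, v=-46.7620/0.9121=-51.2662
k=3: u−w=-6.0450, u+w=-4.8010; √(b/2)=0.4561, √(2b)=0.9121; F=0.4561×(-6.045)=-2.7569, v=-4.8010/0.9121=-5.2634
k=4: u−w=36.0170, u+w=-6.2190; √(b/2)=0.4561, √(2b)=0.9121; F=0.4561×36.017=16.4263, v=-6.2190/0.9121=-6.8180

0: F=-22.7328 v=2.7068
1: F=-14.6809 v=-14.7170
2: F=-4.5954 v=-51.2662
3: F=-2.7569 v=-5.2634
4: F=16.4263 v=-6.8180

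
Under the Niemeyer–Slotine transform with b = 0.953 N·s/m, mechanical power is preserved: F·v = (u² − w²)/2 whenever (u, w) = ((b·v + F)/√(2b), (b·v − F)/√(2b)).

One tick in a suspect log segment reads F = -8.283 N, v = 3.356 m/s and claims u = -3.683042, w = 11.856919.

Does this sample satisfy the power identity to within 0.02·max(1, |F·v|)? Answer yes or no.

F·v = (-8.283)×3.356 = -27.797748 W.
(u² − w²)/2 = (13.564798 − 140.586528)/2 = -63.510865 W.
|Δ| = 35.713117;  2% of max(1, |F·v|) = 0.555955.

no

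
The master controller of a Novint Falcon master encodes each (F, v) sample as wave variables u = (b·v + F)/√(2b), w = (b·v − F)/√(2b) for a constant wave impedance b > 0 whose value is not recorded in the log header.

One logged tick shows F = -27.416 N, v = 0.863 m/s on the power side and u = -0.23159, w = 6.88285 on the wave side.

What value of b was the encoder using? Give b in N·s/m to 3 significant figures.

u + w = 6.6513;  u + w = √(2b)·v, so √(2b) = 6.6513/0.863 = 7.7071.
b = (√(2b))²/2 = 59.4000/2 = 29.7000.
(Check via u − w = 2F/√(2b): u − w = -7.1144, 2F/√(2b) = -7.1144.)

b = 29.7 N·s/m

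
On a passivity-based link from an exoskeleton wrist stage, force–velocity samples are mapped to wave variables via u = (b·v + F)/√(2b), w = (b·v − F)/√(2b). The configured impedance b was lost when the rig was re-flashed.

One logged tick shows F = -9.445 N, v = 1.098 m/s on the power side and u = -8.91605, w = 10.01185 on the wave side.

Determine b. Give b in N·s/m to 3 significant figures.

b = 0.498 N·s/m

u + w = 1.0958;  u + w = √(2b)·v, so √(2b) = 1.0958/1.098 = 0.9980.
b = (√(2b))²/2 = 0.9960/2 = 0.4980.
(Check via u − w = 2F/√(2b): u − w = -18.9279, 2F/√(2b) = -18.9279.)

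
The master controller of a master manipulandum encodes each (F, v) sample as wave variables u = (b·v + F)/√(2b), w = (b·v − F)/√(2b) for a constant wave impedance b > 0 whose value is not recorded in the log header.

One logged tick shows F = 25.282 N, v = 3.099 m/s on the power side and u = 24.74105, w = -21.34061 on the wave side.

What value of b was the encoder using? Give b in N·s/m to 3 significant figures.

b = 0.602 N·s/m

u + w = 3.4004;  u + w = √(2b)·v, so √(2b) = 3.4004/3.099 = 1.0973.
b = (√(2b))²/2 = 1.2040/2 = 0.6020.
(Check via u − w = 2F/√(2b): u − w = 46.0817, 2F/√(2b) = 46.0816.)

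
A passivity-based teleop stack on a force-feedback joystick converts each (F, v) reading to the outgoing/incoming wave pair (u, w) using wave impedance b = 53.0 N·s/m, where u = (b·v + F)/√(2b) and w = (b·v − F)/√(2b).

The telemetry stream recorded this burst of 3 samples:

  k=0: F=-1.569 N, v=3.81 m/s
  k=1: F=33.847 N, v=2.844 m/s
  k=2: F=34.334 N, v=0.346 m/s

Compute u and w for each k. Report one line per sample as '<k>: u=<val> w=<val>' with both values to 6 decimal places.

0: u=19.460781 w=19.765570
1: u=17.927897 w=11.352875
2: u=5.115957 w=-1.553669

k=0: b·v=53.0×3.81=201.930000; √(2b)=10.295630; u=(201.930000+(-1.569))/10.295630=19.460781, w=(201.930000−(-1.569))/10.295630=19.765570
k=1: b·v=53.0×2.844=150.732000; √(2b)=10.295630; u=(150.732000+33.847)/10.295630=17.927897, w=(150.732000−33.847)/10.295630=11.352875
k=2: b·v=53.0×0.346=18.338000; √(2b)=10.295630; u=(18.338000+34.334)/10.295630=5.115957, w=(18.338000−34.334)/10.295630=-1.553669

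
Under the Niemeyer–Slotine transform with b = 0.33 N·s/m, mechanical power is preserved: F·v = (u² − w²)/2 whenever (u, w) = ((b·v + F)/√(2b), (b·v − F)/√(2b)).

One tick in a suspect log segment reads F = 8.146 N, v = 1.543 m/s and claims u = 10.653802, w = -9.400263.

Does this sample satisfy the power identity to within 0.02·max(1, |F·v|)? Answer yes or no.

yes

F·v = 8.146×1.543 = 12.569278 W.
(u² − w²)/2 = (113.503497 − 88.364944)/2 = 12.569276 W.
|Δ| = 0.000002;  2% of max(1, |F·v|) = 0.251386.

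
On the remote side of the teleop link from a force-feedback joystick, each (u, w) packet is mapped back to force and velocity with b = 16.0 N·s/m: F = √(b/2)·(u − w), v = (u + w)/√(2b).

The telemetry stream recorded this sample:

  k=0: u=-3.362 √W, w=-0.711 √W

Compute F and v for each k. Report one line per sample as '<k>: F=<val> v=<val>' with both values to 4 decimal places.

0: F=-7.4982 v=-0.7200

k=0: u−w=-2.6510, u+w=-4.0730; √(b/2)=2.8284, √(2b)=5.6569; F=2.8284×(-2.651)=-7.4982, v=-4.0730/5.6569=-0.7200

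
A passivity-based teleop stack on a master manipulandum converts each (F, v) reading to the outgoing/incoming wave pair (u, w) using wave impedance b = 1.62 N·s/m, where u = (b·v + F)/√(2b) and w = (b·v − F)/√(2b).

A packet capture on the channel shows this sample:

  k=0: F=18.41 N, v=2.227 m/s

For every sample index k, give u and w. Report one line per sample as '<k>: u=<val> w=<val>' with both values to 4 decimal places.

0: u=12.2321 w=-8.2235

k=0: b·v=1.62×2.227=3.6077; √(2b)=1.8000; u=(3.6077+18.41)/1.8000=12.2321, w=(3.6077−18.41)/1.8000=-8.2235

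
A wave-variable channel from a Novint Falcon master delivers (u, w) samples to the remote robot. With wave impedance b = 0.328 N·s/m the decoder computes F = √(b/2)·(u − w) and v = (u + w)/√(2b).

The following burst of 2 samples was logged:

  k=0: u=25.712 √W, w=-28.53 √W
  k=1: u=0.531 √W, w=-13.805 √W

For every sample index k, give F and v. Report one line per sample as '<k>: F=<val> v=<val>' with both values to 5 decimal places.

0: F=21.96634 v=-3.47928
1: F=5.80564 v=-16.38890

k=0: u−w=54.24200, u+w=-2.81800; √(b/2)=0.40497, √(2b)=0.80994; F=0.40497×54.242=21.96634, v=-2.81800/0.80994=-3.47928
k=1: u−w=14.33600, u+w=-13.27400; √(b/2)=0.40497, √(2b)=0.80994; F=0.40497×14.336=5.80564, v=-13.27400/0.80994=-16.38890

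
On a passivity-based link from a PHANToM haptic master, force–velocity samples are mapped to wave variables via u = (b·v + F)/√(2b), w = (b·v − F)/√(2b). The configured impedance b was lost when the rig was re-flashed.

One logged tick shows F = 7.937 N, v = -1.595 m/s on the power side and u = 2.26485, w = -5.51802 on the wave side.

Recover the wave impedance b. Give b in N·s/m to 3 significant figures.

b = 2.08 N·s/m

u + w = -3.2532;  u + w = √(2b)·v, so √(2b) = -3.2532/(-1.595) = 2.0396.
b = (√(2b))²/2 = 4.1600/2 = 2.0800.
(Check via u − w = 2F/√(2b): u − w = 7.7829, 2F/√(2b) = 7.7829.)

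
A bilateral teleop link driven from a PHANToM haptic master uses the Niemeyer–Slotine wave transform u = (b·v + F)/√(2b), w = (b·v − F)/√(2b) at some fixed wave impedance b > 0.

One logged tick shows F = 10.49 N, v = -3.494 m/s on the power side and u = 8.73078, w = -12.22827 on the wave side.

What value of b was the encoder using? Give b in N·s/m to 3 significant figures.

b = 0.501 N·s/m

u + w = -3.4975;  u + w = √(2b)·v, so √(2b) = -3.4975/(-3.494) = 1.0010.
b = (√(2b))²/2 = 1.0020/2 = 0.5010.
(Check via u − w = 2F/√(2b): u − w = 20.9590, 2F/√(2b) = 20.9591.)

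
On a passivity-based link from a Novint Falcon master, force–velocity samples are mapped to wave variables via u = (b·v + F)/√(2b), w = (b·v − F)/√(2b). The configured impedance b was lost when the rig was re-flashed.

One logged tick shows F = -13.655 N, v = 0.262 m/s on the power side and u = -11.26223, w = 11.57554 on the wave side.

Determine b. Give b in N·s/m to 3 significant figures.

b = 0.715 N·s/m

u + w = 0.3133;  u + w = √(2b)·v, so √(2b) = 0.3133/0.262 = 1.1958.
b = (√(2b))²/2 = 1.4300/2 = 0.7150.
(Check via u − w = 2F/√(2b): u − w = -22.8378, 2F/√(2b) = -22.8375.)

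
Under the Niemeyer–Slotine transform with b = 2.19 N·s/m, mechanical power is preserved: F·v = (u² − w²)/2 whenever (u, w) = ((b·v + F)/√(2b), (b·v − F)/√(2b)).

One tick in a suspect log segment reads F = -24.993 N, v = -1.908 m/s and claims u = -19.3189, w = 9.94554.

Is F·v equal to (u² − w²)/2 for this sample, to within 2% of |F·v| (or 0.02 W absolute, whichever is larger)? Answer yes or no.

no

F·v = (-24.993)×(-1.908) = 47.6866 W.
(u² − w²)/2 = (373.2199 − 98.9138)/2 = 137.1531 W.
|Δ| = 89.4664;  2% of max(1, |F·v|) = 0.9537.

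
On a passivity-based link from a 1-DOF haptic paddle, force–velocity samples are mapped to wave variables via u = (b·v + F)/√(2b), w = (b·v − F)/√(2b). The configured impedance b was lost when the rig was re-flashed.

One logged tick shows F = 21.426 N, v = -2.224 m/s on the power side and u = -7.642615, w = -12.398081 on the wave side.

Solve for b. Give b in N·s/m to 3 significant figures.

u + w = -20.040696;  u + w = √(2b)·v, so √(2b) = -20.040696/(-2.224) = 9.011104.
b = (√(2b))²/2 = 81.200001/2 = 40.600001.
(Check via u − w = 2F/√(2b): u − w = 4.755466, 2F/√(2b) = 4.755466.)

b = 40.6 N·s/m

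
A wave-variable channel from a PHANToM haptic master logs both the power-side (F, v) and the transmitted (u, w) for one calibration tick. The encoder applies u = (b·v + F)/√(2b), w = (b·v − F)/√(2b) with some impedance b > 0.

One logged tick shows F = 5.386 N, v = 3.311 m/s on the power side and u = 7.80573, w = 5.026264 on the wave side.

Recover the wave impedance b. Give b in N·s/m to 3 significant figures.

b = 7.51 N·s/m

u + w = 12.831994;  u + w = √(2b)·v, so √(2b) = 12.831994/3.311 = 3.875564.
b = (√(2b))²/2 = 15.020000/2 = 7.510000.
(Check via u − w = 2F/√(2b): u − w = 2.779466, 2F/√(2b) = 2.779466.)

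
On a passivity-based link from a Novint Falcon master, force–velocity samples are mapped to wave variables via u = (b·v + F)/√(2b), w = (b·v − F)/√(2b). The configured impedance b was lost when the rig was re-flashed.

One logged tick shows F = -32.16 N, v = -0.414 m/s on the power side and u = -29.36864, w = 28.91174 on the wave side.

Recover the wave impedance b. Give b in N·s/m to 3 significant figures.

u + w = -0.45690;  u + w = √(2b)·v, so √(2b) = -0.45690/(-0.414) = 1.10362.
b = (√(2b))²/2 = 1.21798/2 = 0.60899.
(Check via u − w = 2F/√(2b): u − w = -58.28038, 2F/√(2b) = -58.28076.)

b = 0.609 N·s/m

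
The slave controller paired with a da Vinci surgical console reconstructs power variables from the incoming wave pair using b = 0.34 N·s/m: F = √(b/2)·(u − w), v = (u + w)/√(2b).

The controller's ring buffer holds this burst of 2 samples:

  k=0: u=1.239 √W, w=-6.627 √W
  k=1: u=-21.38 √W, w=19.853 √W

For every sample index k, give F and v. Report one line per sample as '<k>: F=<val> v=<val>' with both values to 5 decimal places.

k=0: u−w=7.86600, u+w=-5.38800; √(b/2)=0.41231, √(2b)=0.82462; F=0.41231×7.866=3.24323, v=-5.38800/0.82462=-6.53391
k=1: u−w=-41.23300, u+w=-1.52700; √(b/2)=0.41231, √(2b)=0.82462; F=0.41231×(-41.233)=-17.00080, v=-1.52700/0.82462=-1.85176

0: F=3.24323 v=-6.53391
1: F=-17.00080 v=-1.85176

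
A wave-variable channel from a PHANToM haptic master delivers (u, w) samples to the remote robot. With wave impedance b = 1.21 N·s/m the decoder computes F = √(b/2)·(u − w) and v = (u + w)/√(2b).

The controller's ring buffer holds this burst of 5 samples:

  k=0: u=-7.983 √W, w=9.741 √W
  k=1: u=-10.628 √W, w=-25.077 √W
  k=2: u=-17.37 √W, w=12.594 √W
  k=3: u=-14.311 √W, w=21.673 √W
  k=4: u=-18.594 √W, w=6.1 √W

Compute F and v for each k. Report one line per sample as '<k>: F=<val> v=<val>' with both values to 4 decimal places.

0: F=-13.7860 v=1.1301
1: F=11.2387 v=-22.9520
2: F=-23.3065 v=-3.0701
3: F=-27.9890 v=4.7325
4: F=-19.2074 v=-8.0314

k=0: u−w=-17.7240, u+w=1.7580; √(b/2)=0.7778, √(2b)=1.5556; F=0.7778×(-17.724)=-13.7860, v=1.7580/1.5556=1.1301
k=1: u−w=14.4490, u+w=-35.7050; √(b/2)=0.7778, √(2b)=1.5556; F=0.7778×14.449=11.2387, v=-35.7050/1.5556=-22.9520
k=2: u−w=-29.9640, u+w=-4.7760; √(b/2)=0.7778, √(2b)=1.5556; F=0.7778×(-29.964)=-23.3065, v=-4.7760/1.5556=-3.0701
k=3: u−w=-35.9840, u+w=7.3620; √(b/2)=0.7778, √(2b)=1.5556; F=0.7778×(-35.984)=-27.9890, v=7.3620/1.5556=4.7325
k=4: u−w=-24.6940, u+w=-12.4940; √(b/2)=0.7778, √(2b)=1.5556; F=0.7778×(-24.694)=-19.2074, v=-12.4940/1.5556=-8.0314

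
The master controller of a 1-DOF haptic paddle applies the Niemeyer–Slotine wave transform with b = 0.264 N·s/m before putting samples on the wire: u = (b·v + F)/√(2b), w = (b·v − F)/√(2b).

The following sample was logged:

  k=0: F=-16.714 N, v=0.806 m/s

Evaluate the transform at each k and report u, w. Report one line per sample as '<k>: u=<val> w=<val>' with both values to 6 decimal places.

0: u=-22.709051 w=23.294720

k=0: b·v=0.264×0.806=0.212784; √(2b)=0.726636; u=(0.212784+(-16.714))/0.726636=-22.709051, w=(0.212784−(-16.714))/0.726636=23.294720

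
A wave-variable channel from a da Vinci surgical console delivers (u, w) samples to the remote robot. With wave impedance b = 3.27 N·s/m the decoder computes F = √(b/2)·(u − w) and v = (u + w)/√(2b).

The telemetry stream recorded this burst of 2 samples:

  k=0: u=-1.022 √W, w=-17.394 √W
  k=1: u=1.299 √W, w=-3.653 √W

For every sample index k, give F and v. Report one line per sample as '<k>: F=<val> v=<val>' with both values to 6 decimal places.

0: F=20.934405 v=-7.201226
1: F=6.331980 v=-0.920487

k=0: u−w=16.372000, u+w=-18.416000; √(b/2)=1.278671, √(2b)=2.557342; F=1.278671×16.372=20.934405, v=-18.416000/2.557342=-7.201226
k=1: u−w=4.952000, u+w=-2.354000; √(b/2)=1.278671, √(2b)=2.557342; F=1.278671×4.952=6.331980, v=-2.354000/2.557342=-0.920487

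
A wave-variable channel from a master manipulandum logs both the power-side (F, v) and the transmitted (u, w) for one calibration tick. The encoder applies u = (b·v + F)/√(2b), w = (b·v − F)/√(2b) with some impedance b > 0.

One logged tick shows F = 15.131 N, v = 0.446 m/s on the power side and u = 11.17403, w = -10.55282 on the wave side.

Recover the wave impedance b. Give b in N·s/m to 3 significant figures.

b = 0.97 N·s/m

u + w = 0.6212;  u + w = √(2b)·v, so √(2b) = 0.6212/0.446 = 1.3928.
b = (√(2b))²/2 = 1.9400/2 = 0.9700.
(Check via u − w = 2F/√(2b): u − w = 21.7268, 2F/√(2b) = 21.7267.)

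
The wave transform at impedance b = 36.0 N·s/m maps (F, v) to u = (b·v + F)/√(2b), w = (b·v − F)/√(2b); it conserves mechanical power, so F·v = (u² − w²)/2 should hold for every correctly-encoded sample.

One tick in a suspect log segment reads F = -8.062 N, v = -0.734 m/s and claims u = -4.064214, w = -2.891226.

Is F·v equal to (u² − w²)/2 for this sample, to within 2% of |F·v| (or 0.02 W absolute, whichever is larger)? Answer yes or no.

no

F·v = (-8.062)×(-0.734) = 5.917508 W.
(u² − w²)/2 = (16.517835 − 8.359188)/2 = 4.079324 W.
|Δ| = 1.838184;  2% of max(1, |F·v|) = 0.118350.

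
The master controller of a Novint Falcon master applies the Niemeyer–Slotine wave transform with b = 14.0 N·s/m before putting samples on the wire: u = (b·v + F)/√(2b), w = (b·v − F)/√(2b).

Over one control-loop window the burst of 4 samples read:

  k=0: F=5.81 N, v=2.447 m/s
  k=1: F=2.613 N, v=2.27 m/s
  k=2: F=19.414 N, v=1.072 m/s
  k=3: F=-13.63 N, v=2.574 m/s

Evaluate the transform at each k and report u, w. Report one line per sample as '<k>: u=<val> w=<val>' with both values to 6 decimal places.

0: u=7.572140 w=5.376167
1: u=6.499666 w=5.512045
2: u=6.505147 w=-0.832656
3: u=4.234336 w=9.385992

k=0: b·v=14.0×2.447=34.258000; √(2b)=5.291503; u=(34.258000+5.81)/5.291503=7.572140, w=(34.258000−5.81)/5.291503=5.376167
k=1: b·v=14.0×2.27=31.780000; √(2b)=5.291503; u=(31.780000+2.613)/5.291503=6.499666, w=(31.780000−2.613)/5.291503=5.512045
k=2: b·v=14.0×1.072=15.008000; √(2b)=5.291503; u=(15.008000+19.414)/5.291503=6.505147, w=(15.008000−19.414)/5.291503=-0.832656
k=3: b·v=14.0×2.574=36.036000; √(2b)=5.291503; u=(36.036000+(-13.63))/5.291503=4.234336, w=(36.036000−(-13.63))/5.291503=9.385992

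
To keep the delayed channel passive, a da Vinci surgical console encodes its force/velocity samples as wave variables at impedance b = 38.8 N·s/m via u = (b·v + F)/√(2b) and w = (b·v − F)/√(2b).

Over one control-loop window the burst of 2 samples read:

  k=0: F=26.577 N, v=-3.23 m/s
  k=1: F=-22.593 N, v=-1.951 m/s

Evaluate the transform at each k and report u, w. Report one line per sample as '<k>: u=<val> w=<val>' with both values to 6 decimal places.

0: u=-11.209676 w=-17.243673
1: u=-11.158002 w=-6.028525

k=0: b·v=38.8×(-3.23)=-125.324000; √(2b)=8.809086; u=(-125.324000+26.577)/8.809086=-11.209676, w=(-125.324000−26.577)/8.809086=-17.243673
k=1: b·v=38.8×(-1.951)=-75.698800; √(2b)=8.809086; u=(-75.698800+(-22.593))/8.809086=-11.158002, w=(-75.698800−(-22.593))/8.809086=-6.028525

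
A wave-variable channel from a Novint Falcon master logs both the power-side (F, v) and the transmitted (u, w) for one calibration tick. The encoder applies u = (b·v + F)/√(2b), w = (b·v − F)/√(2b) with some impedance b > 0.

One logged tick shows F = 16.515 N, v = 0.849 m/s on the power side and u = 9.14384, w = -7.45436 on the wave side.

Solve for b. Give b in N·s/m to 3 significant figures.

b = 1.98 N·s/m

u + w = 1.6895;  u + w = √(2b)·v, so √(2b) = 1.6895/0.849 = 1.9900.
b = (√(2b))²/2 = 3.9600/2 = 1.9800.
(Check via u − w = 2F/√(2b): u − w = 16.5982, 2F/√(2b) = 16.5983.)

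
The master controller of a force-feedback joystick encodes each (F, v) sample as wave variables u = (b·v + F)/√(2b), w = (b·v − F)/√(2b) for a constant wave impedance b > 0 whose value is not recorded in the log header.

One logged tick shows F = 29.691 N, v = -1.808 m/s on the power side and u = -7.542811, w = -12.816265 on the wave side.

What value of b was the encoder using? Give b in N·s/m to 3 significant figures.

u + w = -20.359076;  u + w = √(2b)·v, so √(2b) = -20.359076/(-1.808) = 11.260551.
b = (√(2b))²/2 = 126.800006/2 = 63.400003.
(Check via u − w = 2F/√(2b): u − w = 5.273454, 2F/√(2b) = 5.273454.)

b = 63.4 N·s/m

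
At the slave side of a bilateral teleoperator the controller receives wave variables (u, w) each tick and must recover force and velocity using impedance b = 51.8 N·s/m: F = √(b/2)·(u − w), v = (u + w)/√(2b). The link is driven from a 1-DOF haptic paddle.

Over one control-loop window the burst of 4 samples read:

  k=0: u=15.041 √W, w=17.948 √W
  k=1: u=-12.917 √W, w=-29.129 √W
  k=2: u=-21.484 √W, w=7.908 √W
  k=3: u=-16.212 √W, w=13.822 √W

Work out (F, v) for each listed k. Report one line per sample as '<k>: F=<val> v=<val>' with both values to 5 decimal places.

k=0: u−w=-2.90700, u+w=32.98900; √(b/2)=5.08920, √(2b)=10.17841; F=5.08920×(-2.907)=-14.79432, v=32.98900/10.17841=3.24108
k=1: u−w=16.21200, u+w=-42.04600; √(b/2)=5.08920, √(2b)=10.17841; F=5.08920×16.212=82.50618, v=-42.04600/10.17841=-4.13090
k=2: u−w=-29.39200, u+w=-13.57600; √(b/2)=5.08920, √(2b)=10.17841; F=5.08920×(-29.392)=-149.58189, v=-13.57600/10.17841=-1.33380
k=3: u−w=-30.03400, u+w=-2.39000; √(b/2)=5.08920, √(2b)=10.17841; F=5.08920×(-30.034)=-152.84916, v=-2.39000/10.17841=-0.23481

0: F=-14.79432 v=3.24108
1: F=82.50618 v=-4.13090
2: F=-149.58189 v=-1.33380
3: F=-152.84916 v=-0.23481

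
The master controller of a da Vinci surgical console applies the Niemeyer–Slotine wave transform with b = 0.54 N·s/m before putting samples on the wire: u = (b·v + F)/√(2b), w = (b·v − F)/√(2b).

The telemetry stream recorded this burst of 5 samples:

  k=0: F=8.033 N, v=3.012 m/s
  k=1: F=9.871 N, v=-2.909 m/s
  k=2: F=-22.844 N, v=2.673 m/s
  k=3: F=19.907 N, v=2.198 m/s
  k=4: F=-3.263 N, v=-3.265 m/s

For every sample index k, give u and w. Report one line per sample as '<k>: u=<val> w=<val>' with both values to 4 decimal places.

0: u=9.2948 w=-6.1647
1: u=7.9868 w=-11.0099
2: u=-20.5927 w=23.3706
3: u=20.2976 w=-18.0134
4: u=-4.8364 w=1.4433

k=0: b·v=0.54×3.012=1.6265; √(2b)=1.0392; u=(1.6265+8.033)/1.0392=9.2948, w=(1.6265−8.033)/1.0392=-6.1647
k=1: b·v=0.54×(-2.909)=-1.5709; √(2b)=1.0392; u=(-1.5709+9.871)/1.0392=7.9868, w=(-1.5709−9.871)/1.0392=-11.0099
k=2: b·v=0.54×2.673=1.4434; √(2b)=1.0392; u=(1.4434+(-22.844))/1.0392=-20.5927, w=(1.4434−(-22.844))/1.0392=23.3706
k=3: b·v=0.54×2.198=1.1869; √(2b)=1.0392; u=(1.1869+19.907)/1.0392=20.2976, w=(1.1869−19.907)/1.0392=-18.0134
k=4: b·v=0.54×(-3.265)=-1.7631; √(2b)=1.0392; u=(-1.7631+(-3.263))/1.0392=-4.8364, w=(-1.7631−(-3.263))/1.0392=1.4433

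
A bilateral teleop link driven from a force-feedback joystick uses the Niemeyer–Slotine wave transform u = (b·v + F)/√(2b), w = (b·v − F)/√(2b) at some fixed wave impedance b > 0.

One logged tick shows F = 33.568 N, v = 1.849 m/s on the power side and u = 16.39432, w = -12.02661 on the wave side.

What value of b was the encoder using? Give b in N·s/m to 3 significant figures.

u + w = 4.36771;  u + w = √(2b)·v, so √(2b) = 4.36771/1.849 = 2.36220.
b = (√(2b))²/2 = 5.57999/2 = 2.79000.
(Check via u − w = 2F/√(2b): u − w = 28.42093, 2F/√(2b) = 28.42095.)

b = 2.79 N·s/m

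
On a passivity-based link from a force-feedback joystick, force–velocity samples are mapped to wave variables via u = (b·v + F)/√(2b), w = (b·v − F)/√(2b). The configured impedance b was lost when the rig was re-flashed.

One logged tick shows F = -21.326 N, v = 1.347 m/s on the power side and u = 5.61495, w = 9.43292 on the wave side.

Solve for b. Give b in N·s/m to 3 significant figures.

u + w = 15.0479;  u + w = √(2b)·v, so √(2b) = 15.0479/1.347 = 11.1714.
b = (√(2b))²/2 = 124.8001/2 = 62.4000.
(Check via u − w = 2F/√(2b): u − w = -3.8180, 2F/√(2b) = -3.8180.)

b = 62.4 N·s/m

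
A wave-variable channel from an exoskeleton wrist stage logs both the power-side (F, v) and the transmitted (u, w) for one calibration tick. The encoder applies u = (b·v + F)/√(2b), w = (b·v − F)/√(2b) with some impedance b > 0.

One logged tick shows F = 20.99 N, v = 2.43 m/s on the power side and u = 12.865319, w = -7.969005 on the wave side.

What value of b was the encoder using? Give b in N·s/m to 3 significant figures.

b = 2.03 N·s/m

u + w = 4.896314;  u + w = √(2b)·v, so √(2b) = 4.896314/2.43 = 2.014944.
b = (√(2b))²/2 = 4.059999/2 = 2.030000.
(Check via u − w = 2F/√(2b): u − w = 20.834324, 2F/√(2b) = 20.834326.)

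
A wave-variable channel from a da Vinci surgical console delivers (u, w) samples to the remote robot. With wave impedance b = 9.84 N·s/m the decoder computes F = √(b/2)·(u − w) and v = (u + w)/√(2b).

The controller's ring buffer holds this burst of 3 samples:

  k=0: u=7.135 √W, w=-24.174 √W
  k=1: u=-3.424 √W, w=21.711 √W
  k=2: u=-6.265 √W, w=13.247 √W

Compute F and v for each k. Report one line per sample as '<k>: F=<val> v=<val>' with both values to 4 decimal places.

k=0: u−w=31.3090, u+w=-17.0390; √(b/2)=2.2181, √(2b)=4.4362; F=2.2181×31.309=69.4467, v=-17.0390/4.4362=-3.8409
k=1: u−w=-25.1350, u+w=18.2870; √(b/2)=2.2181, √(2b)=4.4362; F=2.2181×(-25.135)=-55.7521, v=18.2870/4.4362=4.1222
k=2: u−w=-19.5120, u+w=6.9820; √(b/2)=2.2181, √(2b)=4.4362; F=2.2181×(-19.512)=-43.2797, v=6.9820/4.4362=1.5739

0: F=69.4467 v=-3.8409
1: F=-55.7521 v=4.1222
2: F=-43.2797 v=1.5739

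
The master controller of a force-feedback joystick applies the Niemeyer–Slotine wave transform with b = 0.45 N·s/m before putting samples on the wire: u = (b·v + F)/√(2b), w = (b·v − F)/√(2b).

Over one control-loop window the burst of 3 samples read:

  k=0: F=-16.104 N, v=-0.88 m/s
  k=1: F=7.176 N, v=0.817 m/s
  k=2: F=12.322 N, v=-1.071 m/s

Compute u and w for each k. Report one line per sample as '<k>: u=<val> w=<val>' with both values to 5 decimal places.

0: u=-17.39253 w=16.55769
1: u=7.95171 w=-7.17663
2: u=12.48051 w=-13.49655

k=0: b·v=0.45×(-0.88)=-0.39600; √(2b)=0.94868; u=(-0.39600+(-16.104))/0.94868=-17.39253, w=(-0.39600−(-16.104))/0.94868=16.55769
k=1: b·v=0.45×0.817=0.36765; √(2b)=0.94868; u=(0.36765+7.176)/0.94868=7.95171, w=(0.36765−7.176)/0.94868=-7.17663
k=2: b·v=0.45×(-1.071)=-0.48195; √(2b)=0.94868; u=(-0.48195+12.322)/0.94868=12.48051, w=(-0.48195−12.322)/0.94868=-13.49655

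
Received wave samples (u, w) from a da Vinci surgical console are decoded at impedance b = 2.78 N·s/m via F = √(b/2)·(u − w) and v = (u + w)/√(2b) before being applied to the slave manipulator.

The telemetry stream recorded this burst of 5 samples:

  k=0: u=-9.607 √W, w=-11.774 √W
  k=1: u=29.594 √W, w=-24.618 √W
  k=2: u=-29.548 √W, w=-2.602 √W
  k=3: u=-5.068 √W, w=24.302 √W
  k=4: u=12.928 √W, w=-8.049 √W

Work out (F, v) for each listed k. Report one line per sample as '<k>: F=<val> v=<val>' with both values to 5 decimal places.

k=0: u−w=2.16700, u+w=-21.38100; √(b/2)=1.17898, √(2b)=2.35797; F=1.17898×2.167=2.55486, v=-21.38100/2.35797=-9.06756
k=1: u−w=54.21200, u+w=4.97600; √(b/2)=1.17898, √(2b)=2.35797; F=1.17898×54.212=63.91501, v=4.97600/2.35797=2.11029
k=2: u−w=-26.94600, u+w=-32.15000; √(b/2)=1.17898, √(2b)=2.35797; F=1.17898×(-26.946)=-31.76887, v=-32.15000/2.35797=-13.63464
k=3: u−w=-29.37000, u+w=19.23400; √(b/2)=1.17898, √(2b)=2.35797; F=1.17898×(-29.37)=-34.62672, v=19.23400/2.35797=8.15703
k=4: u−w=20.97700, u+w=4.87900; √(b/2)=1.17898, √(2b)=2.35797; F=1.17898×20.977=24.73152, v=4.87900/2.35797=2.06916

0: F=2.55486 v=-9.06756
1: F=63.91501 v=2.11029
2: F=-31.76887 v=-13.63464
3: F=-34.62672 v=8.15703
4: F=24.73152 v=2.06916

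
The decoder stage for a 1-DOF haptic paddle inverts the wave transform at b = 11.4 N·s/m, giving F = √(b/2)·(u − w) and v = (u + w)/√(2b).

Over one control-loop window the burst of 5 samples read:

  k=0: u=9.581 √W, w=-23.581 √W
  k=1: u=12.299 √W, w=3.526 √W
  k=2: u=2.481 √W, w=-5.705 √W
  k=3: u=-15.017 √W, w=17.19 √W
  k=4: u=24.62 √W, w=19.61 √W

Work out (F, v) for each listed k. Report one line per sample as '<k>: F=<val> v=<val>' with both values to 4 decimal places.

k=0: u−w=33.1620, u+w=-14.0000; √(b/2)=2.3875, √(2b)=4.7749; F=2.3875×33.162=79.1732, v=-14.0000/4.7749=-2.9320
k=1: u−w=8.7730, u+w=15.8250; √(b/2)=2.3875, √(2b)=4.7749; F=2.3875×8.773=20.9453, v=15.8250/4.7749=3.3142
k=2: u−w=8.1860, u+w=-3.2240; √(b/2)=2.3875, √(2b)=4.7749; F=2.3875×8.186=19.5438, v=-3.2240/4.7749=-0.6752
k=3: u−w=-32.2070, u+w=2.1730; √(b/2)=2.3875, √(2b)=4.7749; F=2.3875×(-32.207)=-76.8932, v=2.1730/4.7749=0.4551
k=4: u−w=5.0100, u+w=44.2300; √(b/2)=2.3875, √(2b)=4.7749; F=2.3875×5.01=11.9612, v=44.2300/4.7749=9.2630

0: F=79.1732 v=-2.9320
1: F=20.9453 v=3.3142
2: F=19.5438 v=-0.6752
3: F=-76.8932 v=0.4551
4: F=11.9612 v=9.2630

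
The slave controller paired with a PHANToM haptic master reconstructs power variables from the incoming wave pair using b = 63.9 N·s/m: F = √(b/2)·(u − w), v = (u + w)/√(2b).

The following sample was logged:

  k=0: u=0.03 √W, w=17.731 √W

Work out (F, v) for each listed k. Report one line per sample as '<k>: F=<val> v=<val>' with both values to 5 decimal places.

k=0: u−w=-17.70100, u+w=17.76100; √(b/2)=5.65243, √(2b)=11.30487; F=5.65243×(-17.701)=-100.05372, v=17.76100/11.30487=1.57109

0: F=-100.05372 v=1.57109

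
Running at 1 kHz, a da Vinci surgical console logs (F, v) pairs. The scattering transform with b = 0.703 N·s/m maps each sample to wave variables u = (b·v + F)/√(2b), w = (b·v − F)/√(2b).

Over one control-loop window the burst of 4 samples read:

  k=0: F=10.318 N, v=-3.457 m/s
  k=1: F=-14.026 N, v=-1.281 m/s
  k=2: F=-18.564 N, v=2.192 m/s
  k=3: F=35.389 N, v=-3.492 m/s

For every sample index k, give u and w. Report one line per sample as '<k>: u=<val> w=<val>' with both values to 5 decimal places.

k=0: b·v=0.703×(-3.457)=-2.43027; √(2b)=1.18575; u=(-2.43027+10.318)/1.18575=6.65211, w=(-2.43027−10.318)/1.18575=-10.75124
k=1: b·v=0.703×(-1.281)=-0.90054; √(2b)=1.18575; u=(-0.90054+(-14.026))/1.18575=-12.58829, w=(-0.90054−(-14.026))/1.18575=11.06934
k=2: b·v=0.703×2.192=1.54098; √(2b)=1.18575; u=(1.54098+(-18.564))/1.18575=-14.35635, w=(1.54098−(-18.564))/1.18575=16.95551
k=3: b·v=0.703×(-3.492)=-2.45488; √(2b)=1.18575; u=(-2.45488+35.389)/1.18575=27.77496, w=(-2.45488−35.389)/1.18575=-31.91560

0: u=6.65211 w=-10.75124
1: u=-12.58829 w=11.06934
2: u=-14.35635 w=16.95551
3: u=27.77496 w=-31.91560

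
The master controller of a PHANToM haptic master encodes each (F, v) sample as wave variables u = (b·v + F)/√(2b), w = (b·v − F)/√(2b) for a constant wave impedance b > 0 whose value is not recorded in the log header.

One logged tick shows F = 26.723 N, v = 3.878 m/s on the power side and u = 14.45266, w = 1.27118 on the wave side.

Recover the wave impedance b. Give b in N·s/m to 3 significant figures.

b = 8.22 N·s/m

u + w = 15.7238;  u + w = √(2b)·v, so √(2b) = 15.7238/3.878 = 4.0546.
b = (√(2b))²/2 = 16.4400/2 = 8.2200.
(Check via u − w = 2F/√(2b): u − w = 13.1815, 2F/√(2b) = 13.1815.)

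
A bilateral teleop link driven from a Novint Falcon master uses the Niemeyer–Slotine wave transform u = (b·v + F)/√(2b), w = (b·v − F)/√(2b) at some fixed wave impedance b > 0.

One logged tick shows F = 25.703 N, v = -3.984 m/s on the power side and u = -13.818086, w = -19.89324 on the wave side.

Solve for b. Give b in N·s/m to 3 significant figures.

b = 35.8 N·s/m

u + w = -33.711326;  u + w = √(2b)·v, so √(2b) = -33.711326/(-3.984) = 8.461678.
b = (√(2b))²/2 = 71.599998/2 = 35.799999.
(Check via u − w = 2F/√(2b): u − w = 6.075154, 2F/√(2b) = 6.075154.)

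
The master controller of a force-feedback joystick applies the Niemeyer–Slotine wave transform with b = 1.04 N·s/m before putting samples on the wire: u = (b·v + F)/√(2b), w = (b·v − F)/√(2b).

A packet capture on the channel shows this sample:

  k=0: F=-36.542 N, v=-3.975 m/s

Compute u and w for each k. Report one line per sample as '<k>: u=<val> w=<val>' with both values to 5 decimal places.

k=0: b·v=1.04×(-3.975)=-4.13400; √(2b)=1.44222; u=(-4.13400+(-36.542))/1.44222=-28.20373, w=(-4.13400−(-36.542))/1.44222=22.47090

0: u=-28.20373 w=22.47090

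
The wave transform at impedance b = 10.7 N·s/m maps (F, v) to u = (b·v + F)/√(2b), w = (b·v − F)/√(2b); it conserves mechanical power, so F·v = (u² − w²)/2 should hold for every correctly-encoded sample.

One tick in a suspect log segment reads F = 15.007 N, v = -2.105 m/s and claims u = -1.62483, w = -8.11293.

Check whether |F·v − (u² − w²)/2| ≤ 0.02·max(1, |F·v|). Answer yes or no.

yes

F·v = 15.007×(-2.105) = -31.5897 W.
(u² − w²)/2 = (2.6401 − 65.8196)/2 = -31.5898 W.
|Δ| = 0.0000;  2% of max(1, |F·v|) = 0.6318.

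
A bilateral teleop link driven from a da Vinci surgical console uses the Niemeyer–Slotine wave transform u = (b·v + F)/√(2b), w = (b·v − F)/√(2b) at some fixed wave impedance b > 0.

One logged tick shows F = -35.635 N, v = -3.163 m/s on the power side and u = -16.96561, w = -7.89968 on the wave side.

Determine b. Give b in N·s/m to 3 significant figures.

b = 30.9 N·s/m

u + w = -24.8653;  u + w = √(2b)·v, so √(2b) = -24.8653/(-3.163) = 7.8613.
b = (√(2b))²/2 = 61.8000/2 = 30.9000.
(Check via u − w = 2F/√(2b): u − w = -9.0659, 2F/√(2b) = -9.0659.)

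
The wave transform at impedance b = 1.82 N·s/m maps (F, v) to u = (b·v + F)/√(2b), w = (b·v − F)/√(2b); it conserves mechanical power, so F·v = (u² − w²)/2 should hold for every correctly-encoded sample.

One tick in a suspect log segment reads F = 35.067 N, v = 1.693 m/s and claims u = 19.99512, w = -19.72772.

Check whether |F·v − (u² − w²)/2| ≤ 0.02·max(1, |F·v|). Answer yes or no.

no

F·v = 35.067×1.693 = 59.3684 W.
(u² − w²)/2 = (399.8048 − 389.1829)/2 = 5.3109 W.
|Δ| = 54.0575;  2% of max(1, |F·v|) = 1.1874.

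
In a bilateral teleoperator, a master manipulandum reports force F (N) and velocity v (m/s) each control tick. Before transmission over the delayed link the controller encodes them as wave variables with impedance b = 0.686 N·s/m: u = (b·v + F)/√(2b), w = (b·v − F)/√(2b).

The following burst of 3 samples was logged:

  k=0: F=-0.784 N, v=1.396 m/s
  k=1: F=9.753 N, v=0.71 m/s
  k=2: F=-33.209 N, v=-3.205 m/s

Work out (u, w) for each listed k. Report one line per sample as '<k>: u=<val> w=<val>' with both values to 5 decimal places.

k=0: b·v=0.686×1.396=0.95766; √(2b)=1.17132; u=(0.95766+(-0.784))/1.17132=0.14826, w=(0.95766−(-0.784))/1.17132=1.48691
k=1: b·v=0.686×0.71=0.48706; √(2b)=1.17132; u=(0.48706+9.753)/1.17132=8.74229, w=(0.48706−9.753)/1.17132=-7.91065
k=2: b·v=0.686×(-3.205)=-2.19863; √(2b)=1.17132; u=(-2.19863+(-33.209))/1.17132=-30.22872, w=(-2.19863−(-33.209))/1.17132=26.47463

0: u=0.14826 w=1.48691
1: u=8.74229 w=-7.91065
2: u=-30.22872 w=26.47463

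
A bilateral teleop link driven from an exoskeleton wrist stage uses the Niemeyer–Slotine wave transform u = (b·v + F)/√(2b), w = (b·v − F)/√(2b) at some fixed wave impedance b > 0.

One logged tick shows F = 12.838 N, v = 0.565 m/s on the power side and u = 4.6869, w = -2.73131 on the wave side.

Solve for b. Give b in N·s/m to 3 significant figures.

b = 5.99 N·s/m

u + w = 1.9556;  u + w = √(2b)·v, so √(2b) = 1.9556/0.565 = 3.4612.
b = (√(2b))²/2 = 11.9801/2 = 5.9900.
(Check via u − w = 2F/√(2b): u − w = 7.4182, 2F/√(2b) = 7.4182.)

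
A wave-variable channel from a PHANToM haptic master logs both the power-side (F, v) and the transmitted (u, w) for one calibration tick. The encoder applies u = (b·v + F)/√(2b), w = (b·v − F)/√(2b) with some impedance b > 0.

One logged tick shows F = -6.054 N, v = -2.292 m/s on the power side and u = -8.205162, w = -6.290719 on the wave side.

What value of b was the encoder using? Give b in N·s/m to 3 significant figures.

u + w = -14.495881;  u + w = √(2b)·v, so √(2b) = -14.495881/(-2.292) = 6.324555.
b = (√(2b))²/2 = 40.000001/2 = 20.000001.
(Check via u − w = 2F/√(2b): u − w = -1.914443, 2F/√(2b) = -1.914443.)

b = 20 N·s/m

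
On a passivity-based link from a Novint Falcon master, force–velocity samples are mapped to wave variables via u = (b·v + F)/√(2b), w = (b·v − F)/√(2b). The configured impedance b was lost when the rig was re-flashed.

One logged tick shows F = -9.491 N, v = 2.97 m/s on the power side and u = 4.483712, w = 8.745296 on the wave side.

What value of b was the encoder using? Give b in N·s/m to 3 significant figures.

u + w = 13.229008;  u + w = √(2b)·v, so √(2b) = 13.229008/2.97 = 4.454211.
b = (√(2b))²/2 = 19.840000/2 = 9.920000.
(Check via u − w = 2F/√(2b): u − w = -4.261584, 2F/√(2b) = -4.261585.)

b = 9.92 N·s/m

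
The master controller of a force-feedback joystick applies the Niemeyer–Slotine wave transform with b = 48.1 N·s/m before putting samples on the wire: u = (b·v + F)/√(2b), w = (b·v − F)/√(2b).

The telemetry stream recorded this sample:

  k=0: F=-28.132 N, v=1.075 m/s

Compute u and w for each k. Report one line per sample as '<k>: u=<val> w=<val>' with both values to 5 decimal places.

0: u=2.40366 w=8.14011

k=0: b·v=48.1×1.075=51.70750; √(2b)=9.80816; u=(51.70750+(-28.132))/9.80816=2.40366, w=(51.70750−(-28.132))/9.80816=8.14011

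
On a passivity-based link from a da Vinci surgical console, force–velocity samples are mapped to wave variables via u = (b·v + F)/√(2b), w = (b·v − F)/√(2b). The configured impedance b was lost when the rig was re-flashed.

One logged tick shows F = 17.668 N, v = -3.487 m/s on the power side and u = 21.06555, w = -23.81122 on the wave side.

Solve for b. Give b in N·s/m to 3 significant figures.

b = 0.31 N·s/m

u + w = -2.7457;  u + w = √(2b)·v, so √(2b) = -2.7457/(-3.487) = 0.7874.
b = (√(2b))²/2 = 0.6200/2 = 0.3100.
(Check via u − w = 2F/√(2b): u − w = 44.8768, 2F/√(2b) = 44.8767.)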